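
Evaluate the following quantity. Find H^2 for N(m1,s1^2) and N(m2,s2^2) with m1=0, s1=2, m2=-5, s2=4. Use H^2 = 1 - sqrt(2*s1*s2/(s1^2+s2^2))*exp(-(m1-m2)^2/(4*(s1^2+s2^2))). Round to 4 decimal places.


Squared Hellinger distance for Gaussians:
H^2 = 1 - sqrt(2*s1*s2/(s1^2+s2^2)) * exp(-(m1-m2)^2/(4*(s1^2+s2^2))).
s1^2 = 4, s2^2 = 16, s1^2+s2^2 = 20.
sqrt(2*2*4/(20)) = 0.894427.
(m1-m2)^2 = (5)^2 = 25.
exp(-25/(4*20)) = exp(-0.3125) = 0.731616.
H^2 = 1 - 0.894427*0.731616 = 0.3456

0.3456


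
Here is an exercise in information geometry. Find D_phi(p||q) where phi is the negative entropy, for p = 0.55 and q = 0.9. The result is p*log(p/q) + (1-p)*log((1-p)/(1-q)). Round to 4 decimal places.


Bregman divergence with negative entropy generator:
D = p*log(p/q) + (1-p)*log((1-p)/(1-q)).
p = 0.55, q = 0.9.
p*log(p/q) = 0.55*log(0.55/0.9) = -0.270862.
(1-p)*log((1-p)/(1-q)) = 0.45*log(0.45/0.1) = 0.676835.
D = -0.270862 + 0.676835 = 0.4060

0.4060


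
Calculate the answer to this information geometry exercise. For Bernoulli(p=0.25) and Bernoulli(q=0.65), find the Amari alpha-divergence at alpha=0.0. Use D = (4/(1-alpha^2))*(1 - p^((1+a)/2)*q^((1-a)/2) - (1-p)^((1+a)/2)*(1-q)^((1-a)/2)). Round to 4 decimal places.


Amari alpha-divergence:
D = (4/(1-alpha^2))*(1 - p^((1+a)/2)*q^((1-a)/2) - (1-p)^((1+a)/2)*(1-q)^((1-a)/2)).
alpha = 0.0, p = 0.25, q = 0.65.
e1 = (1+alpha)/2 = 0.5, e2 = (1-alpha)/2 = 0.5.
t1 = p^e1 * q^e2 = 0.25^0.5 * 0.65^0.5 = 0.403113.
t2 = (1-p)^e1 * (1-q)^e2 = 0.75^0.5 * 0.35^0.5 = 0.512348.
4/(1-alpha^2) = 4.0.
D = 4.0*(1 - 0.403113 - 0.512348) = 0.3382

0.3382


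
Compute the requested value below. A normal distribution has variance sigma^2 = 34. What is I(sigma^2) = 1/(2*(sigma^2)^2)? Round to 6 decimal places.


Fisher information for variance: I(sigma^2) = 1/(2*sigma^4).
sigma^2 = 34, so sigma^4 = 1156.
I = 1/(2*1156) = 1/2312 = 0.000433

0.000433


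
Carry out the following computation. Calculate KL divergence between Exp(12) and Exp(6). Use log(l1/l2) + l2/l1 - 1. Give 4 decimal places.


KL divergence for exponential family:
KL = log(l1/l2) + l2/l1 - 1.
log(12/6) = 0.693147.
6/12 = 0.5.
KL = 0.693147 + 0.5 - 1 = 0.1931

0.1931


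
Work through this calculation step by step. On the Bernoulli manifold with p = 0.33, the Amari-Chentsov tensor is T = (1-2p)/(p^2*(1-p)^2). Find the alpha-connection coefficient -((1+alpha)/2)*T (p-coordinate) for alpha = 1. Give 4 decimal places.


Skewness (Amari-Chentsov) tensor: T = (1-2p)/(p^2*(1-p)^2).
p = 0.33, 1-2p = 0.34, p^2 = 0.1089, (1-p)^2 = 0.4489.
T = 0.34/(0.1089 * 0.4489) = 6.955069.
In the p-coordinate, Gamma^(alpha) = Gamma^(0) - (alpha/2)*T with Gamma^(0) = (1/2)*g'(p) = -T/2,
so Gamma^(alpha) = -((1+alpha)/2)*T.
alpha = 1, -(1+alpha)/2 = -1.0.
Gamma = -1.0 * 6.955069 = -6.9551

-6.9551


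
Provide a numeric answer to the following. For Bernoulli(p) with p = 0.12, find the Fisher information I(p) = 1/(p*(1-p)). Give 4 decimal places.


For Bernoulli(p), Fisher information is I(p) = 1/(p*(1-p)).
p = 0.12, 1-p = 0.88.
p*(1-p) = 0.1056.
I(p) = 1/0.1056 = 9.4697

9.4697


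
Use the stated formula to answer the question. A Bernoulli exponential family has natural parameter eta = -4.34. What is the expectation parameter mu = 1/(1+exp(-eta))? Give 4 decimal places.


Dual coordinate (expectation parameter) for Bernoulli:
mu = 1/(1+exp(-eta)).
eta = -4.34.
exp(-eta) = exp(4.34) = 76.707539.
mu = 1/(1+76.707539) = 0.0129

0.0129


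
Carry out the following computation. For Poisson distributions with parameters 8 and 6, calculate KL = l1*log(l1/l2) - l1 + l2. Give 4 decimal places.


KL divergence for Poisson:
KL = l1*log(l1/l2) - l1 + l2.
l1 = 8, l2 = 6.
log(8/6) = 0.287682.
l1*log(l1/l2) = 8 * 0.287682 = 2.301457.
KL = 2.301457 - 8 + 6 = 0.3015

0.3015


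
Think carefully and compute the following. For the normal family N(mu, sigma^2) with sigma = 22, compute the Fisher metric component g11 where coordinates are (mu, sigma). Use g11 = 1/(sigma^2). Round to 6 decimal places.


For the 2-parameter normal family, the Fisher metric has:
  g11 = 1/sigma^2, g22 = 2/sigma^2.
sigma = 22, sigma^2 = 484.
g11 = 0.002066

0.002066


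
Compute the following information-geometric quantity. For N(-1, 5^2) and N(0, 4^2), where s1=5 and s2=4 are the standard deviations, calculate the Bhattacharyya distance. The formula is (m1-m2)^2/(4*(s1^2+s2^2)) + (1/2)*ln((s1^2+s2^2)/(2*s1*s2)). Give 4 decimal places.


Bhattacharyya distance between two Gaussians:
DB = (m1-m2)^2/(4*(s1^2+s2^2)) + (1/2)*ln((s1^2+s2^2)/(2*s1*s2)).
(m1-m2)^2 = (-1)^2 = 1.
s1^2+s2^2 = 25 + 16 = 41.
term1 = 1/164 = 0.006098.
term2 = 0.5*ln(41/40.0) = 0.012346.
DB = 0.006098 + 0.012346 = 0.0184

0.0184


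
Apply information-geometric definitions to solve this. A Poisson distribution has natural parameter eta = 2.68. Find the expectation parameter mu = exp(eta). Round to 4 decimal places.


Expectation parameter for Poisson exponential family:
mu = exp(eta).
eta = 2.68.
mu = exp(2.68) = 14.5851

14.5851


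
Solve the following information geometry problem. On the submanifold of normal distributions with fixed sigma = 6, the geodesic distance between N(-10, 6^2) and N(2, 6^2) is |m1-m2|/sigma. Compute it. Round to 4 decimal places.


On the fixed-variance normal subfamily, geodesic distance = |m1-m2|/sigma.
|-10 - 2| = 12.
sigma = 6.
d = 12/6 = 2.0000

2.0000


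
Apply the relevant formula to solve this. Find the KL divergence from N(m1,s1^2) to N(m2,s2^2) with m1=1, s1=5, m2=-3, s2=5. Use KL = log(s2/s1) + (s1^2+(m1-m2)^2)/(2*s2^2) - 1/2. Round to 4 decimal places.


KL divergence between normal distributions:
KL = log(s2/s1) + (s1^2 + (m1-m2)^2)/(2*s2^2) - 1/2.
log(5/5) = 0.0.
(5^2 + (1--3)^2)/(2*5^2) = (25 + 16)/50 = 0.82.
KL = 0.0 + 0.82 - 0.5 = 0.3200

0.3200


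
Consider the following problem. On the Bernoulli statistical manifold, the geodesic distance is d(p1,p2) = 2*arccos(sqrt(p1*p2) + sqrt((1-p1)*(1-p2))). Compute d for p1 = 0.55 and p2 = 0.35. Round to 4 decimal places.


Geodesic distance on Bernoulli manifold:
d(p1,p2) = 2*arccos(sqrt(p1*p2) + sqrt((1-p1)*(1-p2))).
sqrt(p1*p2) = sqrt(0.55*0.35) = 0.438748.
sqrt((1-p1)*(1-p2)) = sqrt(0.45*0.65) = 0.540833.
arg = 0.438748 + 0.540833 = 0.979581.
d = 2*arccos(0.979581) = 0.4049

0.4049


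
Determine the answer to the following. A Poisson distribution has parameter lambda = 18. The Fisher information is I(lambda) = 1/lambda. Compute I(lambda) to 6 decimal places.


Fisher information for Poisson: I(lambda) = 1/lambda.
lambda = 18.
I(lambda) = 1/18 = 0.055556

0.055556


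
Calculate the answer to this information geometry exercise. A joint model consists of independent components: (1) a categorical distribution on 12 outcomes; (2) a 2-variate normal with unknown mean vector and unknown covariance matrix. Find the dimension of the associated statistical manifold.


The dimension of a statistical manifold equals the number of free
(independent) real parameters of the model. For a product of independent
blocks the parameter counts add.
- categorical on 12 outcomes (probabilities sum to 1): 12-1 = 11.
- 2-variate normal: 2 (mean) + 2*3/2 = 3 (symmetric covariance) = 5.
Total = 11 + 5 = 16.
Dimension = 16

16


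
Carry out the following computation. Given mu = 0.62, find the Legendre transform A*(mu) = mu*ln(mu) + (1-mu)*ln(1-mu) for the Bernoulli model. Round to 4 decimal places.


Legendre transform for Bernoulli:
A*(mu) = mu*log(mu) + (1-mu)*log(1-mu).
mu = 0.62, 1-mu = 0.38.
mu*log(mu) = 0.62*log(0.62) = -0.296382.
(1-mu)*log(1-mu) = 0.38*log(0.38) = -0.367682.
A* = -0.296382 + -0.367682 = -0.6641

-0.6641


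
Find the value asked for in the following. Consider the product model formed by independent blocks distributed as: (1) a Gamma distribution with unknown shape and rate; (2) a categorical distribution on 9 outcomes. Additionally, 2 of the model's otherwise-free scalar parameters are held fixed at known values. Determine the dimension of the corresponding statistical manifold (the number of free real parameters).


The dimension of a statistical manifold equals the number of free
(independent) real parameters of the model. For a product of independent
blocks the parameter counts add.
- Gamma (shape, rate): 2.
- categorical on 9 outcomes (probabilities sum to 1): 9-1 = 8.
Total = 2 + 8 = 10.
2 parameter(s) fixed at known values: 10 - 2 = 8.
Dimension = 8

8


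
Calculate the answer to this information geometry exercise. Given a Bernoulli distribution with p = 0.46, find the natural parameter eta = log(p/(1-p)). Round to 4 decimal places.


Natural parameter for Bernoulli: eta = log(p/(1-p)).
p = 0.46, 1-p = 0.54.
p/(1-p) = 0.851852.
eta = log(0.851852) = -0.1603

-0.1603


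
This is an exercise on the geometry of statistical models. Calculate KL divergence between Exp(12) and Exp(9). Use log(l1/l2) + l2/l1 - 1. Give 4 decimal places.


KL divergence for exponential family:
KL = log(l1/l2) + l2/l1 - 1.
log(12/9) = 0.287682.
9/12 = 0.75.
KL = 0.287682 + 0.75 - 1 = 0.0377

0.0377


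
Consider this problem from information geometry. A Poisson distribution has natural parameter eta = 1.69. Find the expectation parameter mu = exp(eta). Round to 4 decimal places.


Expectation parameter for Poisson exponential family:
mu = exp(eta).
eta = 1.69.
mu = exp(1.69) = 5.4195

5.4195


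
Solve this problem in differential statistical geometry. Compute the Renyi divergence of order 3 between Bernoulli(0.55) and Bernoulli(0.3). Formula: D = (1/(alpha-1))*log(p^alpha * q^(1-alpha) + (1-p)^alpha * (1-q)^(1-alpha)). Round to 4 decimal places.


Renyi divergence of order alpha between Bernoulli distributions:
D = (1/(alpha-1))*log(p^alpha * q^(1-alpha) + (1-p)^alpha * (1-q)^(1-alpha)).
alpha = 3, p = 0.55, q = 0.3.
p^alpha * q^(1-alpha) = 0.55^3 * 0.3^-2 = 1.848611.
(1-p)^alpha * (1-q)^(1-alpha) = 0.45^3 * 0.7^-2 = 0.185969.
sum = 1.848611 + 0.185969 = 2.03458.
D = (1/2)*log(2.03458) = 0.3551

0.3551


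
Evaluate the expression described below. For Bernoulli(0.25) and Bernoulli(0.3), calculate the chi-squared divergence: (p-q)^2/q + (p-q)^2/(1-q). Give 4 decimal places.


Chi-squared divergence between Bernoulli distributions:
chi^2 = (p-q)^2/q + (p-q)^2/(1-q).
p = 0.25, q = 0.3, p-q = -0.05.
(p-q)^2 = 0.0025.
term1 = 0.0025/0.3 = 0.008333.
term2 = 0.0025/0.7 = 0.003571.
chi^2 = 0.008333 + 0.003571 = 0.0119

0.0119


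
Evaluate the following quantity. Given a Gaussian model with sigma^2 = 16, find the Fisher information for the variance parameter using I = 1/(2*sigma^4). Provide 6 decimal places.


Fisher information for variance: I(sigma^2) = 1/(2*sigma^4).
sigma^2 = 16, so sigma^4 = 256.
I = 1/(2*256) = 1/512 = 0.001953

0.001953


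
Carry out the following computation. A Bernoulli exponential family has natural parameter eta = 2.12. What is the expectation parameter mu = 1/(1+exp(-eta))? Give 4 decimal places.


Dual coordinate (expectation parameter) for Bernoulli:
mu = 1/(1+exp(-eta)).
eta = 2.12.
exp(-eta) = exp(-2.12) = 0.120032.
mu = 1/(1+0.120032) = 0.8928

0.8928


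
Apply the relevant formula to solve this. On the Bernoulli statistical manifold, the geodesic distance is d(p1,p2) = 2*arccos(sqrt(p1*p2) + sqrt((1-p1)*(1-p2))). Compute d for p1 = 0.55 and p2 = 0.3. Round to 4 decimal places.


Geodesic distance on Bernoulli manifold:
d(p1,p2) = 2*arccos(sqrt(p1*p2) + sqrt((1-p1)*(1-p2))).
sqrt(p1*p2) = sqrt(0.55*0.3) = 0.406202.
sqrt((1-p1)*(1-p2)) = sqrt(0.45*0.7) = 0.561249.
arg = 0.406202 + 0.561249 = 0.967451.
d = 2*arccos(0.967451) = 0.5117

0.5117


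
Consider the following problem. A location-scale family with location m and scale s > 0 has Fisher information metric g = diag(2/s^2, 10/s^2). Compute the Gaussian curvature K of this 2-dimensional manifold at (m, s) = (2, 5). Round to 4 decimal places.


The metric has the form g = (A dm^2 + B ds^2)/s^2 with A = 2, B = 10.
Substitute u = sqrt(A/B)*m: g = B*(du^2 + ds^2)/s^2, i.e. B times the
Poincare upper half-plane metric, which has constant Gaussian curvature -1.
Scaling a 2D metric by a constant c divides the Gaussian curvature by c,
so K = -1/B = -1/(10) = -0.1000 everywhere (the point (m, s) = (2, 5) is irrelevant:
the curvature is constant).
The requested Gaussian curvature is K = -0.1000.

-0.1000


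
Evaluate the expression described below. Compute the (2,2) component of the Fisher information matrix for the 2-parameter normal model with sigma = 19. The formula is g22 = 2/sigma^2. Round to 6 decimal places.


For the 2-parameter normal family, the Fisher metric has:
  g11 = 1/sigma^2, g22 = 2/sigma^2.
sigma = 19, sigma^2 = 361.
g22 = 0.005540

0.005540


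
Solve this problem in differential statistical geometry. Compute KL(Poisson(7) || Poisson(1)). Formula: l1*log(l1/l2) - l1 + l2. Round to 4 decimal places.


KL divergence for Poisson:
KL = l1*log(l1/l2) - l1 + l2.
l1 = 7, l2 = 1.
log(7/1) = 1.94591.
l1*log(l1/l2) = 7 * 1.94591 = 13.621371.
KL = 13.621371 - 7 + 1 = 7.6214

7.6214


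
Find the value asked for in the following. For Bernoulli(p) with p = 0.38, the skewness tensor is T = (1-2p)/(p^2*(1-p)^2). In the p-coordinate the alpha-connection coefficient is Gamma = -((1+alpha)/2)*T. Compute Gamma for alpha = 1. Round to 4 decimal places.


Skewness (Amari-Chentsov) tensor: T = (1-2p)/(p^2*(1-p)^2).
p = 0.38, 1-2p = 0.24, p^2 = 0.1444, (1-p)^2 = 0.3844.
T = 0.24/(0.1444 * 0.3844) = 4.323751.
In the p-coordinate, Gamma^(alpha) = Gamma^(0) - (alpha/2)*T with Gamma^(0) = (1/2)*g'(p) = -T/2,
so Gamma^(alpha) = -((1+alpha)/2)*T.
alpha = 1, -(1+alpha)/2 = -1.0.
Gamma = -1.0 * 4.323751 = -4.3238

-4.3238


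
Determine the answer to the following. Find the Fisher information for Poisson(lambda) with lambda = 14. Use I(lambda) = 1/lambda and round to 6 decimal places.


Fisher information for Poisson: I(lambda) = 1/lambda.
lambda = 14.
I(lambda) = 1/14 = 0.071429

0.071429


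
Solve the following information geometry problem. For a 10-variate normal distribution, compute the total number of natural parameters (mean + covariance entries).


Exponential family dimension calculation:
For 10-dim MVN: mean has 10 params, covariance has 10*11/2 = 55 unique entries.
Total dim = 10 + 55 = 65.

65


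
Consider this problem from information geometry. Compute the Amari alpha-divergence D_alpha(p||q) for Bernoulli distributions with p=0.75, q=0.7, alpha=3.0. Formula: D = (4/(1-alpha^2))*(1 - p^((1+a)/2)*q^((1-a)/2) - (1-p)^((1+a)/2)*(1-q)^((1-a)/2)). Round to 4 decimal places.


Amari alpha-divergence:
D = (4/(1-alpha^2))*(1 - p^((1+a)/2)*q^((1-a)/2) - (1-p)^((1+a)/2)*(1-q)^((1-a)/2)).
alpha = 3.0, p = 0.75, q = 0.7.
e1 = (1+alpha)/2 = 2.0, e2 = (1-alpha)/2 = -1.0.
t1 = p^e1 * q^e2 = 0.75^2.0 * 0.7^-1.0 = 0.803571.
t2 = (1-p)^e1 * (1-q)^e2 = 0.25^2.0 * 0.3^-1.0 = 0.208333.
4/(1-alpha^2) = -0.5.
D = -0.5*(1 - 0.803571 - 0.208333) = 0.0060

0.0060


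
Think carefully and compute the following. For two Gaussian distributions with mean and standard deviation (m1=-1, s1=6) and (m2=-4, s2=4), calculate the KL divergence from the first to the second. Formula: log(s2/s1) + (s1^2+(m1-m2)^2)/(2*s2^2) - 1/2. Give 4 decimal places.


KL divergence between normal distributions:
KL = log(s2/s1) + (s1^2 + (m1-m2)^2)/(2*s2^2) - 1/2.
log(4/6) = -0.405465.
(6^2 + (-1--4)^2)/(2*4^2) = (36 + 9)/32 = 1.40625.
KL = -0.405465 + 1.40625 - 0.5 = 0.5008

0.5008


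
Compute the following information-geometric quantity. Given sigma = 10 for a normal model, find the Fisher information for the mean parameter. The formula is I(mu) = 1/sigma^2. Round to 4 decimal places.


The Fisher information for the mean of a normal distribution is I(mu) = 1/sigma^2.
sigma = 10, so sigma^2 = 100.
I(mu) = 1/100 = 0.0100

0.0100


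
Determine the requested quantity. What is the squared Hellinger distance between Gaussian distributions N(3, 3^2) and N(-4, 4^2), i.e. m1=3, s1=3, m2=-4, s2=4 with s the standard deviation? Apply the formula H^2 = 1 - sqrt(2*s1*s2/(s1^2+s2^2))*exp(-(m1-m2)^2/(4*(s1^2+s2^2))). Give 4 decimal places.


Squared Hellinger distance for Gaussians:
H^2 = 1 - sqrt(2*s1*s2/(s1^2+s2^2)) * exp(-(m1-m2)^2/(4*(s1^2+s2^2))).
s1^2 = 9, s2^2 = 16, s1^2+s2^2 = 25.
sqrt(2*3*4/(25)) = 0.979796.
(m1-m2)^2 = (7)^2 = 49.
exp(-49/(4*25)) = exp(-0.49) = 0.612626.
H^2 = 1 - 0.979796*0.612626 = 0.3998

0.3998


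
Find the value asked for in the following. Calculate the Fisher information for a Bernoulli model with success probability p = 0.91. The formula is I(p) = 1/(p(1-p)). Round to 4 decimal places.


For Bernoulli(p), Fisher information is I(p) = 1/(p*(1-p)).
p = 0.91, 1-p = 0.09.
p*(1-p) = 0.0819.
I(p) = 1/0.0819 = 12.2100

12.2100


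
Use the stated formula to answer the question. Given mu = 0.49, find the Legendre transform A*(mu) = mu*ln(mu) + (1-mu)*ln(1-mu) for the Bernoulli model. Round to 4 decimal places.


Legendre transform for Bernoulli:
A*(mu) = mu*log(mu) + (1-mu)*log(1-mu).
mu = 0.49, 1-mu = 0.51.
mu*log(mu) = 0.49*log(0.49) = -0.349541.
(1-mu)*log(1-mu) = 0.51*log(0.51) = -0.343406.
A* = -0.349541 + -0.343406 = -0.6929

-0.6929


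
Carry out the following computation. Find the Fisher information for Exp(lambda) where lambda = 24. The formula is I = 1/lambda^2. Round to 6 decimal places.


Fisher information for exponential: I(lambda) = 1/lambda^2.
lambda = 24, lambda^2 = 576.
I = 1/576 = 0.001736

0.001736


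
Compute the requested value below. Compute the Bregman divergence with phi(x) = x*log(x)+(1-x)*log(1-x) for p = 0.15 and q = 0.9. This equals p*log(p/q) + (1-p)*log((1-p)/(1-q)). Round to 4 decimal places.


Bregman divergence with negative entropy generator:
D = p*log(p/q) + (1-p)*log((1-p)/(1-q)).
p = 0.15, q = 0.9.
p*log(p/q) = 0.15*log(0.15/0.9) = -0.268764.
(1-p)*log((1-p)/(1-q)) = 0.85*log(0.85/0.1) = 1.819056.
D = -0.268764 + 1.819056 = 1.5503

1.5503


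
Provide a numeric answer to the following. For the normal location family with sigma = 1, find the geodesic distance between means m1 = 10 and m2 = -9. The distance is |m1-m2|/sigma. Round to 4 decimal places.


On the fixed-variance normal subfamily, geodesic distance = |m1-m2|/sigma.
|10 - -9| = 19.
sigma = 1.
d = 19/1 = 19.0000

19.0000


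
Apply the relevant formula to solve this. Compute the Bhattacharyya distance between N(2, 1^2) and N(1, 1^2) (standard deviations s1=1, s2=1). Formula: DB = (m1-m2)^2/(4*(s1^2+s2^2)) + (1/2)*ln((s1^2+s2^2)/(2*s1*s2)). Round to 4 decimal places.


Bhattacharyya distance between two Gaussians:
DB = (m1-m2)^2/(4*(s1^2+s2^2)) + (1/2)*ln((s1^2+s2^2)/(2*s1*s2)).
(m1-m2)^2 = (1)^2 = 1.
s1^2+s2^2 = 1 + 1 = 2.
term1 = 1/8 = 0.125.
term2 = 0.5*ln(2/2.0) = 0.0.
DB = 0.125 + 0.0 = 0.1250

0.1250


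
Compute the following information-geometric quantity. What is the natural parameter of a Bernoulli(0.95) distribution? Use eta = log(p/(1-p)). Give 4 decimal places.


Natural parameter for Bernoulli: eta = log(p/(1-p)).
p = 0.95, 1-p = 0.05.
p/(1-p) = 19.0.
eta = log(19.0) = 2.9444

2.9444


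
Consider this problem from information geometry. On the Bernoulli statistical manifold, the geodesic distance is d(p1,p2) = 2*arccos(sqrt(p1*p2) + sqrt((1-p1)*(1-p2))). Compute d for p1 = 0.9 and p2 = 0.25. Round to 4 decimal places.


Geodesic distance on Bernoulli manifold:
d(p1,p2) = 2*arccos(sqrt(p1*p2) + sqrt((1-p1)*(1-p2))).
sqrt(p1*p2) = sqrt(0.9*0.25) = 0.474342.
sqrt((1-p1)*(1-p2)) = sqrt(0.1*0.75) = 0.273861.
arg = 0.474342 + 0.273861 = 0.748203.
d = 2*arccos(0.748203) = 1.4509

1.4509


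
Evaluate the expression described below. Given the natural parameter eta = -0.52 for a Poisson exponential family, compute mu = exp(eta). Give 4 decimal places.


Expectation parameter for Poisson exponential family:
mu = exp(eta).
eta = -0.52.
mu = exp(-0.52) = 0.5945

0.5945


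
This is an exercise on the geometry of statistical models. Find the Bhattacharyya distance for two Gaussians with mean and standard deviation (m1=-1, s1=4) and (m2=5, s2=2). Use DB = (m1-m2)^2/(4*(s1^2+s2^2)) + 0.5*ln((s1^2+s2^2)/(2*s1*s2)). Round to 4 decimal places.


Bhattacharyya distance between two Gaussians:
DB = (m1-m2)^2/(4*(s1^2+s2^2)) + (1/2)*ln((s1^2+s2^2)/(2*s1*s2)).
(m1-m2)^2 = (-6)^2 = 36.
s1^2+s2^2 = 16 + 4 = 20.
term1 = 36/80 = 0.45.
term2 = 0.5*ln(20/16.0) = 0.111572.
DB = 0.45 + 0.111572 = 0.5616

0.5616


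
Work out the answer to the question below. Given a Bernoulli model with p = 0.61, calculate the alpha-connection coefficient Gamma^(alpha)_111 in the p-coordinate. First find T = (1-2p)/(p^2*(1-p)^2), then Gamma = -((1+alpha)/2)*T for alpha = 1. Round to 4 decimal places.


Skewness (Amari-Chentsov) tensor: T = (1-2p)/(p^2*(1-p)^2).
p = 0.61, 1-2p = -0.22, p^2 = 0.3721, (1-p)^2 = 0.1521.
T = -0.22/(0.3721 * 0.1521) = -3.887172.
In the p-coordinate, Gamma^(alpha) = Gamma^(0) - (alpha/2)*T with Gamma^(0) = (1/2)*g'(p) = -T/2,
so Gamma^(alpha) = -((1+alpha)/2)*T.
alpha = 1, -(1+alpha)/2 = -1.0.
Gamma = -1.0 * -3.887172 = 3.8872

3.8872


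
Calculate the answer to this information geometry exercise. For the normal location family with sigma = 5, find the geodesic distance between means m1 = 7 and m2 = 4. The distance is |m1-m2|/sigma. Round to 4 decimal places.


On the fixed-variance normal subfamily, geodesic distance = |m1-m2|/sigma.
|7 - 4| = 3.
sigma = 5.
d = 3/5 = 0.6000

0.6000


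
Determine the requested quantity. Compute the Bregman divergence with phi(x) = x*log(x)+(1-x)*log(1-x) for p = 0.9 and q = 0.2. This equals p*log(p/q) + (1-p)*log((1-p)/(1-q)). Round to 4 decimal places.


Bregman divergence with negative entropy generator:
D = p*log(p/q) + (1-p)*log((1-p)/(1-q)).
p = 0.9, q = 0.2.
p*log(p/q) = 0.9*log(0.9/0.2) = 1.35367.
(1-p)*log((1-p)/(1-q)) = 0.1*log(0.1/0.8) = -0.207944.
D = 1.35367 + -0.207944 = 1.1457

1.1457


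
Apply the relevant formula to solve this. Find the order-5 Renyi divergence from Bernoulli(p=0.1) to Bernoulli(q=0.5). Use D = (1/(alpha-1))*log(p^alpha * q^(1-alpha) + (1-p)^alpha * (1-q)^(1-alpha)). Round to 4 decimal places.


Renyi divergence of order alpha between Bernoulli distributions:
D = (1/(alpha-1))*log(p^alpha * q^(1-alpha) + (1-p)^alpha * (1-q)^(1-alpha)).
alpha = 5, p = 0.1, q = 0.5.
p^alpha * q^(1-alpha) = 0.1^5 * 0.5^-4 = 0.00016.
(1-p)^alpha * (1-q)^(1-alpha) = 0.9^5 * 0.5^-4 = 9.44784.
sum = 0.00016 + 9.44784 = 9.448.
D = (1/4)*log(9.448) = 0.5615

0.5615


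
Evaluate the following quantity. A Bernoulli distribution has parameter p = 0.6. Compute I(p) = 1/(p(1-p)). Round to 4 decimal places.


For Bernoulli(p), Fisher information is I(p) = 1/(p*(1-p)).
p = 0.6, 1-p = 0.4.
p*(1-p) = 0.24.
I(p) = 1/0.24 = 4.1667

4.1667


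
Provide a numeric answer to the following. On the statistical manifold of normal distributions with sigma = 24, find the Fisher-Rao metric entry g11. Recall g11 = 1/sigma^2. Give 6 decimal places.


For the 2-parameter normal family, the Fisher metric has:
  g11 = 1/sigma^2, g22 = 2/sigma^2.
sigma = 24, sigma^2 = 576.
g11 = 0.001736

0.001736


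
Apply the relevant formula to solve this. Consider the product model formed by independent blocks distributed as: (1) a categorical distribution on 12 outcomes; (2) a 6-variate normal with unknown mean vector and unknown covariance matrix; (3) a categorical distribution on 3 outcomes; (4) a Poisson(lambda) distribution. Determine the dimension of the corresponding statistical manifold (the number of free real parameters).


The dimension of a statistical manifold equals the number of free
(independent) real parameters of the model. For a product of independent
blocks the parameter counts add.
- categorical on 12 outcomes (probabilities sum to 1): 12-1 = 11.
- 6-variate normal: 6 (mean) + 6*7/2 = 21 (symmetric covariance) = 27.
- categorical on 3 outcomes (probabilities sum to 1): 3-1 = 2.
- Poisson (lambda): 1.
Total = 11 + 27 + 2 + 1 = 41.
Dimension = 41

41


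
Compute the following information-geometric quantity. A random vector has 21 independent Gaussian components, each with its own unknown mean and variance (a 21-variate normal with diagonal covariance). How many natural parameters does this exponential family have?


Exponential family dimension calculation:
Each univariate normal has two natural parameters (mu/sigma^2 and -1/(2 sigma^2)).
With 21 independent components, dim = 2 * 21 = 42.

42


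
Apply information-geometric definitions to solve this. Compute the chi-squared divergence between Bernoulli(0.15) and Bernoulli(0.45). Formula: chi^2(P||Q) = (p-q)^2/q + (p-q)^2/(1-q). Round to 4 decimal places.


Chi-squared divergence between Bernoulli distributions:
chi^2 = (p-q)^2/q + (p-q)^2/(1-q).
p = 0.15, q = 0.45, p-q = -0.3.
(p-q)^2 = 0.09.
term1 = 0.09/0.45 = 0.2.
term2 = 0.09/0.55 = 0.163636.
chi^2 = 0.2 + 0.163636 = 0.3636

0.3636


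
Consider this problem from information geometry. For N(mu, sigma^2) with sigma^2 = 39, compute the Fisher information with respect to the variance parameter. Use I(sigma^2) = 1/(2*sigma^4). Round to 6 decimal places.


Fisher information for variance: I(sigma^2) = 1/(2*sigma^4).
sigma^2 = 39, so sigma^4 = 1521.
I = 1/(2*1521) = 1/3042 = 0.000329

0.000329


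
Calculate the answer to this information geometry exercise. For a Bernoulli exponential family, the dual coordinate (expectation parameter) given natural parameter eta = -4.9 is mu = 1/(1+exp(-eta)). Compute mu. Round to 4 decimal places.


Dual coordinate (expectation parameter) for Bernoulli:
mu = 1/(1+exp(-eta)).
eta = -4.9.
exp(-eta) = exp(4.9) = 134.28978.
mu = 1/(1+134.28978) = 0.0074

0.0074


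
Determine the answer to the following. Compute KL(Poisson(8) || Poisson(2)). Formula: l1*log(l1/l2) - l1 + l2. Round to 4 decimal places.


KL divergence for Poisson:
KL = l1*log(l1/l2) - l1 + l2.
l1 = 8, l2 = 2.
log(8/2) = 1.386294.
l1*log(l1/l2) = 8 * 1.386294 = 11.090355.
KL = 11.090355 - 8 + 2 = 5.0904

5.0904


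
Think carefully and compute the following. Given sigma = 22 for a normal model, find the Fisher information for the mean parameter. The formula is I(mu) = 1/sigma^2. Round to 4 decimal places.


The Fisher information for the mean of a normal distribution is I(mu) = 1/sigma^2.
sigma = 22, so sigma^2 = 484.
I(mu) = 1/484 = 0.0021

0.0021


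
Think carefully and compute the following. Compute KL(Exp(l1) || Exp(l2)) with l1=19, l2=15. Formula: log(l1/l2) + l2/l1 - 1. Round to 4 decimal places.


KL divergence for exponential family:
KL = log(l1/l2) + l2/l1 - 1.
log(19/15) = 0.236389.
15/19 = 0.789474.
KL = 0.236389 + 0.789474 - 1 = 0.0259

0.0259


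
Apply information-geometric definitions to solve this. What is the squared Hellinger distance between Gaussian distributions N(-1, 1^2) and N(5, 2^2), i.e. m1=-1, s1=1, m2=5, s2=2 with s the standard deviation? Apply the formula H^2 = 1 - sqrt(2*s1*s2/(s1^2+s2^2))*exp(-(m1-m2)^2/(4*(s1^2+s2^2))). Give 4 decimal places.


Squared Hellinger distance for Gaussians:
H^2 = 1 - sqrt(2*s1*s2/(s1^2+s2^2)) * exp(-(m1-m2)^2/(4*(s1^2+s2^2))).
s1^2 = 1, s2^2 = 4, s1^2+s2^2 = 5.
sqrt(2*1*2/(5)) = 0.894427.
(m1-m2)^2 = (-6)^2 = 36.
exp(-36/(4*5)) = exp(-1.8) = 0.165299.
H^2 = 1 - 0.894427*0.165299 = 0.8522

0.8522


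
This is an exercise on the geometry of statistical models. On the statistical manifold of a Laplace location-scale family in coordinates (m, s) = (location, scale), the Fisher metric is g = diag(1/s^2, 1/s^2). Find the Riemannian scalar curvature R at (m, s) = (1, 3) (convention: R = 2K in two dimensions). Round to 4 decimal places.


The metric has the form g = (A dm^2 + B ds^2)/s^2 with A = 1, B = 1.
Substitute u = sqrt(A/B)*m: g = B*(du^2 + ds^2)/s^2, i.e. B times the
Poincare upper half-plane metric, which has constant Gaussian curvature -1.
Scaling a 2D metric by a constant c divides the Gaussian curvature by c,
so K = -1/B = -1/(1) = -1.0000 everywhere (the point (m, s) = (1, 3) is irrelevant:
the curvature is constant).
Scalar curvature in dimension 2: R = 2K = -2/(1) = -2.0000.

-2.0000


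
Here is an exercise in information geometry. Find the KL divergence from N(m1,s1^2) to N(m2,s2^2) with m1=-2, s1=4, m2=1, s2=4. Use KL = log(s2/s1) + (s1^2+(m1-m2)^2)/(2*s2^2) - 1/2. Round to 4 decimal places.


KL divergence between normal distributions:
KL = log(s2/s1) + (s1^2 + (m1-m2)^2)/(2*s2^2) - 1/2.
log(4/4) = 0.0.
(4^2 + (-2-1)^2)/(2*4^2) = (16 + 9)/32 = 0.78125.
KL = 0.0 + 0.78125 - 0.5 = 0.2813

0.2813


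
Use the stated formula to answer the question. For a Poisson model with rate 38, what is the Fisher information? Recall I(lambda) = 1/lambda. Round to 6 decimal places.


Fisher information for Poisson: I(lambda) = 1/lambda.
lambda = 38.
I(lambda) = 1/38 = 0.026316

0.026316


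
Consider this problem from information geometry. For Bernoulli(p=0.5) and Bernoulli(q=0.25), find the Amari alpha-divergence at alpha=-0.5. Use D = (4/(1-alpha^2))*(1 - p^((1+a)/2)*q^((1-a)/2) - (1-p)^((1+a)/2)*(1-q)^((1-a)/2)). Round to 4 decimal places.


Amari alpha-divergence:
D = (4/(1-alpha^2))*(1 - p^((1+a)/2)*q^((1-a)/2) - (1-p)^((1+a)/2)*(1-q)^((1-a)/2)).
alpha = -0.5, p = 0.5, q = 0.25.
e1 = (1+alpha)/2 = 0.25, e2 = (1-alpha)/2 = 0.75.
t1 = p^e1 * q^e2 = 0.5^0.25 * 0.25^0.75 = 0.297302.
t2 = (1-p)^e1 * (1-q)^e2 = 0.5^0.25 * 0.75^0.75 = 0.677702.
4/(1-alpha^2) = 5.333333.
D = 5.333333*(1 - 0.297302 - 0.677702) = 0.1333

0.1333


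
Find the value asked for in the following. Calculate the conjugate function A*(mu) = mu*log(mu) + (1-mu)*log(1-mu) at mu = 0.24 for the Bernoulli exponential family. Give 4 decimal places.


Legendre transform for Bernoulli:
A*(mu) = mu*log(mu) + (1-mu)*log(1-mu).
mu = 0.24, 1-mu = 0.76.
mu*log(mu) = 0.24*log(0.24) = -0.342508.
(1-mu)*log(1-mu) = 0.76*log(0.76) = -0.208572.
A* = -0.342508 + -0.208572 = -0.5511

-0.5511


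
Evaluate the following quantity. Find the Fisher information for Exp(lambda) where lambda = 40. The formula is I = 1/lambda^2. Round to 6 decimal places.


Fisher information for exponential: I(lambda) = 1/lambda^2.
lambda = 40, lambda^2 = 1600.
I = 1/1600 = 0.000625

0.000625


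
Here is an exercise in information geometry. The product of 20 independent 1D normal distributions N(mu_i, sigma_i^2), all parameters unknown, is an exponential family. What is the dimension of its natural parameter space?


Exponential family dimension calculation:
Each univariate normal has two natural parameters (mu/sigma^2 and -1/(2 sigma^2)).
With 20 independent components, dim = 2 * 20 = 40.

40


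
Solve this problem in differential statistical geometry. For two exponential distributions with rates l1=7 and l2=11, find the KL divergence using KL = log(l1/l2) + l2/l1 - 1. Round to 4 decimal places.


KL divergence for exponential family:
KL = log(l1/l2) + l2/l1 - 1.
log(7/11) = -0.451985.
11/7 = 1.571429.
KL = -0.451985 + 1.571429 - 1 = 0.1194

0.1194


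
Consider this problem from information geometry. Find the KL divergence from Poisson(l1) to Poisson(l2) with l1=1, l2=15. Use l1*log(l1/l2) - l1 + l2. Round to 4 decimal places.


KL divergence for Poisson:
KL = l1*log(l1/l2) - l1 + l2.
l1 = 1, l2 = 15.
log(1/15) = -2.70805.
l1*log(l1/l2) = 1 * -2.70805 = -2.70805.
KL = -2.70805 - 1 + 15 = 11.2919

11.2919


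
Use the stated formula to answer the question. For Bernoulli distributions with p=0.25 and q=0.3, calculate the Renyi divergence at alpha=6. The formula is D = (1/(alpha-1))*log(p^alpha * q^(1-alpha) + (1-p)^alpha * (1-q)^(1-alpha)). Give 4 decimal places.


Renyi divergence of order alpha between Bernoulli distributions:
D = (1/(alpha-1))*log(p^alpha * q^(1-alpha) + (1-p)^alpha * (1-q)^(1-alpha)).
alpha = 6, p = 0.25, q = 0.3.
p^alpha * q^(1-alpha) = 0.25^6 * 0.3^-5 = 0.100469.
(1-p)^alpha * (1-q)^(1-alpha) = 0.75^6 * 0.7^-5 = 1.058955.
sum = 0.100469 + 1.058955 = 1.159424.
D = (1/5)*log(1.159424) = 0.0296

0.0296


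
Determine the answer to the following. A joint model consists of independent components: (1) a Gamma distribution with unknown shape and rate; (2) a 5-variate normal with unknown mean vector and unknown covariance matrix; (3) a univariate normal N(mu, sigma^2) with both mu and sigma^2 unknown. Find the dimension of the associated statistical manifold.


The dimension of a statistical manifold equals the number of free
(independent) real parameters of the model. For a product of independent
blocks the parameter counts add.
- Gamma (shape, rate): 2.
- 5-variate normal: 5 (mean) + 5*6/2 = 15 (symmetric covariance) = 20.
- normal (mu, sigma^2): 2.
Total = 2 + 20 + 2 = 24.
Dimension = 24

24


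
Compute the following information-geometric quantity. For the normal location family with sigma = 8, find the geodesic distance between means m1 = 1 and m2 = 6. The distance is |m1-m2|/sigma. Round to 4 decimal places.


On the fixed-variance normal subfamily, geodesic distance = |m1-m2|/sigma.
|1 - 6| = 5.
sigma = 8.
d = 5/8 = 0.6250

0.6250


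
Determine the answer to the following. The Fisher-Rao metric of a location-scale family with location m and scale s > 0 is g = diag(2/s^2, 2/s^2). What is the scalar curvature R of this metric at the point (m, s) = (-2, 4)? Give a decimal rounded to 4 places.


The metric has the form g = (A dm^2 + B ds^2)/s^2 with A = 2, B = 2.
Substitute u = sqrt(A/B)*m: g = B*(du^2 + ds^2)/s^2, i.e. B times the
Poincare upper half-plane metric, which has constant Gaussian curvature -1.
Scaling a 2D metric by a constant c divides the Gaussian curvature by c,
so K = -1/B = -1/(2) = -0.5000 everywhere (the point (m, s) = (-2, 4) is irrelevant:
the curvature is constant).
Scalar curvature in dimension 2: R = 2K = -2/(2) = -1.0000.

-1.0000


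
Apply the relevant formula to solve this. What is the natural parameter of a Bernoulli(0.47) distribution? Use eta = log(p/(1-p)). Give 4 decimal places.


Natural parameter for Bernoulli: eta = log(p/(1-p)).
p = 0.47, 1-p = 0.53.
p/(1-p) = 0.886792.
eta = log(0.886792) = -0.1201

-0.1201


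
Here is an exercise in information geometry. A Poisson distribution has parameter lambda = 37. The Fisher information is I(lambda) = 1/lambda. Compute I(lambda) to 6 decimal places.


Fisher information for Poisson: I(lambda) = 1/lambda.
lambda = 37.
I(lambda) = 1/37 = 0.027027

0.027027


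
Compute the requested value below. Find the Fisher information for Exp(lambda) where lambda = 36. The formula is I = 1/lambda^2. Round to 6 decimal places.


Fisher information for exponential: I(lambda) = 1/lambda^2.
lambda = 36, lambda^2 = 1296.
I = 1/1296 = 0.000772

0.000772


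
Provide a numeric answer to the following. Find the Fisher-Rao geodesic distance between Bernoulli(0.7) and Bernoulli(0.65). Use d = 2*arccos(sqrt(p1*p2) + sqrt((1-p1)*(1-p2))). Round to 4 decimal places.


Geodesic distance on Bernoulli manifold:
d(p1,p2) = 2*arccos(sqrt(p1*p2) + sqrt((1-p1)*(1-p2))).
sqrt(p1*p2) = sqrt(0.7*0.65) = 0.674537.
sqrt((1-p1)*(1-p2)) = sqrt(0.3*0.35) = 0.324037.
arg = 0.674537 + 0.324037 = 0.998574.
d = 2*arccos(0.998574) = 0.1068

0.1068


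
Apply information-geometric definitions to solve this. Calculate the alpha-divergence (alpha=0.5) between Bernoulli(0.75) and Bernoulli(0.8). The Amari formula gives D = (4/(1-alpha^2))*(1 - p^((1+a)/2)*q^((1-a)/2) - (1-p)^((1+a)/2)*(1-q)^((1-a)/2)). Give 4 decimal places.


Amari alpha-divergence:
D = (4/(1-alpha^2))*(1 - p^((1+a)/2)*q^((1-a)/2) - (1-p)^((1+a)/2)*(1-q)^((1-a)/2)).
alpha = 0.5, p = 0.75, q = 0.8.
e1 = (1+alpha)/2 = 0.75, e2 = (1-alpha)/2 = 0.25.
t1 = p^e1 * q^e2 = 0.75^0.75 * 0.8^0.25 = 0.762199.
t2 = (1-p)^e1 * (1-q)^e2 = 0.25^0.75 * 0.2^0.25 = 0.236435.
4/(1-alpha^2) = 5.333333.
D = 5.333333*(1 - 0.762199 - 0.236435) = 0.0073

0.0073


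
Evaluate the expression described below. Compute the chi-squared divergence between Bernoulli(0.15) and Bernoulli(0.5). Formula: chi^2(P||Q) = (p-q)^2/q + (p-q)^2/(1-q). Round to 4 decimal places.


Chi-squared divergence between Bernoulli distributions:
chi^2 = (p-q)^2/q + (p-q)^2/(1-q).
p = 0.15, q = 0.5, p-q = -0.35.
(p-q)^2 = 0.1225.
term1 = 0.1225/0.5 = 0.245.
term2 = 0.1225/0.5 = 0.245.
chi^2 = 0.245 + 0.245 = 0.4900

0.4900


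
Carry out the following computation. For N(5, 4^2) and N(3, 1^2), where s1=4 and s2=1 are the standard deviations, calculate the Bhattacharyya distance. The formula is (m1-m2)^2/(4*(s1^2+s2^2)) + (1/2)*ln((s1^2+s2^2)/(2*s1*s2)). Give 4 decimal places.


Bhattacharyya distance between two Gaussians:
DB = (m1-m2)^2/(4*(s1^2+s2^2)) + (1/2)*ln((s1^2+s2^2)/(2*s1*s2)).
(m1-m2)^2 = (2)^2 = 4.
s1^2+s2^2 = 16 + 1 = 17.
term1 = 4/68 = 0.058824.
term2 = 0.5*ln(17/8.0) = 0.376886.
DB = 0.058824 + 0.376886 = 0.4357

0.4357


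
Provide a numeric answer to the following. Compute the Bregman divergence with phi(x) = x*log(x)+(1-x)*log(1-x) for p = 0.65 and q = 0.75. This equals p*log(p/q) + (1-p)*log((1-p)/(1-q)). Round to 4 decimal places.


Bregman divergence with negative entropy generator:
D = p*log(p/q) + (1-p)*log((1-p)/(1-q)).
p = 0.65, q = 0.75.
p*log(p/q) = 0.65*log(0.65/0.75) = -0.093016.
(1-p)*log((1-p)/(1-q)) = 0.35*log(0.35/0.25) = 0.117765.
D = -0.093016 + 0.117765 = 0.0247

0.0247


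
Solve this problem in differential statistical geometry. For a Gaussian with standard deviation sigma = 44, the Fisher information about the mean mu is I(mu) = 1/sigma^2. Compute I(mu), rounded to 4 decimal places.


The Fisher information for the mean of a normal distribution is I(mu) = 1/sigma^2.
sigma = 44, so sigma^2 = 1936.
I(mu) = 1/1936 = 0.0005

0.0005


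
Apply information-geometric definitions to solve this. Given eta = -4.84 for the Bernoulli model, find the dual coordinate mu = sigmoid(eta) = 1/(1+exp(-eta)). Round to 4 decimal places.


Dual coordinate (expectation parameter) for Bernoulli:
mu = 1/(1+exp(-eta)).
eta = -4.84.
exp(-eta) = exp(4.84) = 126.469352.
mu = 1/(1+126.469352) = 0.0078

0.0078


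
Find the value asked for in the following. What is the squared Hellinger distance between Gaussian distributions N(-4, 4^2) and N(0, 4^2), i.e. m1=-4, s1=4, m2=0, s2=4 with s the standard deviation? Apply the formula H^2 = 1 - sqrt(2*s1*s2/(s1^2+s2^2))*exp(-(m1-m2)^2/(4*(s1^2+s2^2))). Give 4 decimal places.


Squared Hellinger distance for Gaussians:
H^2 = 1 - sqrt(2*s1*s2/(s1^2+s2^2)) * exp(-(m1-m2)^2/(4*(s1^2+s2^2))).
s1^2 = 16, s2^2 = 16, s1^2+s2^2 = 32.
sqrt(2*4*4/(32)) = 1.0.
(m1-m2)^2 = (-4)^2 = 16.
exp(-16/(4*32)) = exp(-0.125) = 0.882497.
H^2 = 1 - 1.0*0.882497 = 0.1175

0.1175


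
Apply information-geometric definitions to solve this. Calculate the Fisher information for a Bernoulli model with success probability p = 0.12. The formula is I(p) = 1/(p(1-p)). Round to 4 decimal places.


For Bernoulli(p), Fisher information is I(p) = 1/(p*(1-p)).
p = 0.12, 1-p = 0.88.
p*(1-p) = 0.1056.
I(p) = 1/0.1056 = 9.4697

9.4697


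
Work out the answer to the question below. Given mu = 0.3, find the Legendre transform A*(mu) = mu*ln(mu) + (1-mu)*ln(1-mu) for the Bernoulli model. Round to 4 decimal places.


Legendre transform for Bernoulli:
A*(mu) = mu*log(mu) + (1-mu)*log(1-mu).
mu = 0.3, 1-mu = 0.7.
mu*log(mu) = 0.3*log(0.3) = -0.361192.
(1-mu)*log(1-mu) = 0.7*log(0.7) = -0.249672.
A* = -0.361192 + -0.249672 = -0.6109

-0.6109


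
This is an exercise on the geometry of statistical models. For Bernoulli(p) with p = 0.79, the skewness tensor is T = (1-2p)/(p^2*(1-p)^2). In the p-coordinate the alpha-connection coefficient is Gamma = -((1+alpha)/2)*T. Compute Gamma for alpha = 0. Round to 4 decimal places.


Skewness (Amari-Chentsov) tensor: T = (1-2p)/(p^2*(1-p)^2).
p = 0.79, 1-2p = -0.58, p^2 = 0.6241, (1-p)^2 = 0.0441.
T = -0.58/(0.6241 * 0.0441) = -21.07343.
In the p-coordinate, Gamma^(alpha) = Gamma^(0) - (alpha/2)*T with Gamma^(0) = (1/2)*g'(p) = -T/2,
so Gamma^(alpha) = -((1+alpha)/2)*T.
alpha = 0, -(1+alpha)/2 = -0.5.
Gamma = -0.5 * -21.07343 = 10.5367

10.5367


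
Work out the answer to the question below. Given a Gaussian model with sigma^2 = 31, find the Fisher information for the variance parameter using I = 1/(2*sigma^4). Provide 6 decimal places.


Fisher information for variance: I(sigma^2) = 1/(2*sigma^4).
sigma^2 = 31, so sigma^4 = 961.
I = 1/(2*961) = 1/1922 = 0.000520

0.000520
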